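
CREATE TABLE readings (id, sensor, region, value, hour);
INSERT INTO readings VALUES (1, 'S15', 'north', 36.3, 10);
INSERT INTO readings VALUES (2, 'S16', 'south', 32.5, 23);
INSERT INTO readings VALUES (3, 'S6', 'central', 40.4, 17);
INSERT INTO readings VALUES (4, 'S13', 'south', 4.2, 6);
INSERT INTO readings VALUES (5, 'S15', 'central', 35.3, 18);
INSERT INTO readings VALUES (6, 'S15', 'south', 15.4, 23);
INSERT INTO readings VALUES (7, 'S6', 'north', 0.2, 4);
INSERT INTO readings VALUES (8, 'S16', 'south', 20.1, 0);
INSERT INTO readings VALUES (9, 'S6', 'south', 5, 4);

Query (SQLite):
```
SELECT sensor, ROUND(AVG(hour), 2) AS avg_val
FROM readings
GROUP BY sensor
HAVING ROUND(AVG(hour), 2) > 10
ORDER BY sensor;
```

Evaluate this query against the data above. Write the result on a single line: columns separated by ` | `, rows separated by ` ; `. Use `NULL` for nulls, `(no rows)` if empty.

Partition readings by sensor; compute ROUND(AVG(hour), 2) within each group.
HAVING: keep groups where ROUND(AVG(hour), 2) > 10.
  S13: ids {4} → ROUND(AVG(hour), 2)=6
  S15: ids {1, 5, 6} → ROUND(AVG(hour), 2)=17
  S16: ids {2, 8} → ROUND(AVG(hour), 2)=11.5
  S6: ids {3, 7, 9} → ROUND(AVG(hour), 2)=8.33

S15 | 17 ; S16 | 11.5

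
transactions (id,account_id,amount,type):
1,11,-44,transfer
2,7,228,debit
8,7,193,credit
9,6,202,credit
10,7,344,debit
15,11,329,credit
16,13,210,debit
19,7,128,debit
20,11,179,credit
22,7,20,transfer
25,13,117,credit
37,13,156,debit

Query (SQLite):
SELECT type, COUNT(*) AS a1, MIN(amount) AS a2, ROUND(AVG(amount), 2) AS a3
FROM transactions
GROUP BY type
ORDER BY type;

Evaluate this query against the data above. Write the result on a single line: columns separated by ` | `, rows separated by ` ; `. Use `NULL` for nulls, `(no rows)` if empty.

credit | 5 | 117 | 204 ; debit | 5 | 128 | 213.2 ; transfer | 2 | -44 | -12

Group transactions by type.
Per group compute: COUNT(*), MIN(amount), ROUND(AVG(amount), 2).
  credit: ids {8, 9, 15, 20, 25} → COUNT(*)=5, MIN(amount)=117, ROUND(AVG(amount), 2)=204
  debit: ids {2, 10, 16, 19, 37} → COUNT(*)=5, MIN(amount)=128, ROUND(AVG(amount), 2)=213.2
  transfer: ids {1, 22} → COUNT(*)=2, MIN(amount)=-44, ROUND(AVG(amount), 2)=-12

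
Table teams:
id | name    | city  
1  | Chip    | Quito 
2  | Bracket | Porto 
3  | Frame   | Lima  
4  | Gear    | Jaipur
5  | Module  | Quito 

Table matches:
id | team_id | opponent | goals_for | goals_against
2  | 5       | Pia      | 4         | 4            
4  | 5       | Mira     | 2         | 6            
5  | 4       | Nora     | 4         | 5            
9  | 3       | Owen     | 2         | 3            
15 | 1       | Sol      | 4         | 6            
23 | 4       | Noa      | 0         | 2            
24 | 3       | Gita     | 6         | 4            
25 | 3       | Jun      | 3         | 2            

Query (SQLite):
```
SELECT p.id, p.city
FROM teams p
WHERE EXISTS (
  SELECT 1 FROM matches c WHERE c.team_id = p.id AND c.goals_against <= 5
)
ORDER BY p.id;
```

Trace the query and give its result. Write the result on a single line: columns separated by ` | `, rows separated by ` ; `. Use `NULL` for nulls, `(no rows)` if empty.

For each teams row, check whether any matches with matching team_id has goals_against <= 5.
Keep rows where that is true.

3 | Lima ; 4 | Jaipur ; 5 | Quito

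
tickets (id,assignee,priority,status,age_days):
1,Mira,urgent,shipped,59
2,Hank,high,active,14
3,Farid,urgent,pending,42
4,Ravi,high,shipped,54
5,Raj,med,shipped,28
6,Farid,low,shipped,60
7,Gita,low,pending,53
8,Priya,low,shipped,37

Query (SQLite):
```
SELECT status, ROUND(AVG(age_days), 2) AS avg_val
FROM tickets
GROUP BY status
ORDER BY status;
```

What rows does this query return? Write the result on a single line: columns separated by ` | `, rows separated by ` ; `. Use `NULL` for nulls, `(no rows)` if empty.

Partition tickets by status; compute ROUND(AVG(age_days), 2) within each group.
  active: ids {2} → ROUND(AVG(age_days), 2)=14
  pending: ids {3, 7} → ROUND(AVG(age_days), 2)=47.5
  shipped: ids {1, 4, 5, 6, 8} → ROUND(AVG(age_days), 2)=47.6

active | 14 ; pending | 47.5 ; shipped | 47.6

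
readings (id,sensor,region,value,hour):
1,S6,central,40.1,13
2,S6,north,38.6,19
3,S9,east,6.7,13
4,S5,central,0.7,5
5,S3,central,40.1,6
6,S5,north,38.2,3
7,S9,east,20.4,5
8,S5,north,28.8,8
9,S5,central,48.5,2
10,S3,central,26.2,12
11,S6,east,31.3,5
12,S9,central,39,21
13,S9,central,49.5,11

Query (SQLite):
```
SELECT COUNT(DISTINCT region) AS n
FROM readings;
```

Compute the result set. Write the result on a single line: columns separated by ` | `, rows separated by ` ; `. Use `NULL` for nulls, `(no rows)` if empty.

Count distinct non-NULL region values.

3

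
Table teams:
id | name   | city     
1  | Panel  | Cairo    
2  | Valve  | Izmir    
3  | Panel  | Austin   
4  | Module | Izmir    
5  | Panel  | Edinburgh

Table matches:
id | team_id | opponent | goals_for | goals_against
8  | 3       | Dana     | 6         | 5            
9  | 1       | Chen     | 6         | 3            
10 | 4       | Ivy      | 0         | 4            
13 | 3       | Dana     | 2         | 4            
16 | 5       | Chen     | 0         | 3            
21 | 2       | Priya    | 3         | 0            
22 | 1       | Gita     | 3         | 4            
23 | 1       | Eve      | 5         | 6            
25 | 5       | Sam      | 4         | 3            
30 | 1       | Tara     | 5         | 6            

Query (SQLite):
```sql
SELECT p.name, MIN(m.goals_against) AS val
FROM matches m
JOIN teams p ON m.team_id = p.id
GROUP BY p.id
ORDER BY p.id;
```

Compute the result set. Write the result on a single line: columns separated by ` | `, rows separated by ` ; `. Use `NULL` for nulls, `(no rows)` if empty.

Panel | 3 ; Valve | 0 ; Panel | 4 ; Module | 4 ; Panel | 3

Join each matches row to its teams via team_id.
Group joined rows by teams.id; compute MIN(m.goals_against) per group.
  1: ids {9, 22, 23, 30} → MIN(m.goals_against)=3
  2: ids {21} → MIN(m.goals_against)=0
  3: ids {8, 13} → MIN(m.goals_against)=4
  4: ids {10} → MIN(m.goals_against)=4
  5: ids {16, 25} → MIN(m.goals_against)=3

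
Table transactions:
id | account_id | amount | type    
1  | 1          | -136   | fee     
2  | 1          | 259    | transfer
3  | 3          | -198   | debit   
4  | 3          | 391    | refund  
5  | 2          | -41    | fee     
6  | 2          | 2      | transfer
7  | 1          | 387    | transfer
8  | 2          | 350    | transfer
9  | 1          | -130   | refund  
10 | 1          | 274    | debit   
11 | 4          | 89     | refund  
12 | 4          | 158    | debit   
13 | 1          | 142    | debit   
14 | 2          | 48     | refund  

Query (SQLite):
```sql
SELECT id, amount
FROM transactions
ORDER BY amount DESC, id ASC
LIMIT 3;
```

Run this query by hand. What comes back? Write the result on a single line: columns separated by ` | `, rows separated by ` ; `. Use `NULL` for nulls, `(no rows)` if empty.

Sort by amount desc, tiebreak id asc: (391, id=4), (387, id=7), (350, id=8), (274, id=10), (259, id=2), (158, id=12) …. Take first 3.

4 | 391 ; 7 | 387 ; 8 | 350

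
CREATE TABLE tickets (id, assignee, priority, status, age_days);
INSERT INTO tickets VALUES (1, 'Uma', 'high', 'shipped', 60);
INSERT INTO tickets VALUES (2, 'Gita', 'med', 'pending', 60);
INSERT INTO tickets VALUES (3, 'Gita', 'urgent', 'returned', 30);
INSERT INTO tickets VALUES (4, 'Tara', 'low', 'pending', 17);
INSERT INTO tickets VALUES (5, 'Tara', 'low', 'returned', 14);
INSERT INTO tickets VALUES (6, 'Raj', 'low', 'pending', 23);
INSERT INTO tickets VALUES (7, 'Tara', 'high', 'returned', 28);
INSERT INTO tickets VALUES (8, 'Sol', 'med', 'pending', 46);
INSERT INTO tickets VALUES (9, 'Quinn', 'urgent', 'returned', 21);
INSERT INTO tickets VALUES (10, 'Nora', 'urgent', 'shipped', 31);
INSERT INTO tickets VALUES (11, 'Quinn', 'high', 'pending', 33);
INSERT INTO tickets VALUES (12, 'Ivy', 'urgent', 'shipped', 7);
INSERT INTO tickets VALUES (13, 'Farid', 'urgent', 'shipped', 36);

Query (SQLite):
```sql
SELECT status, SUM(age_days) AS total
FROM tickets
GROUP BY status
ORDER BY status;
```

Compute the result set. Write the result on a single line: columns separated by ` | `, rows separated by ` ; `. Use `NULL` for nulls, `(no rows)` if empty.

Partition tickets by status; compute SUM(age_days) within each group.
  pending: ids {2, 4, 6, 8, 11} → SUM(age_days)=179
  returned: ids {3, 5, 7, 9} → SUM(age_days)=93
  shipped: ids {1, 10, 12, 13} → SUM(age_days)=134

pending | 179 ; returned | 93 ; shipped | 134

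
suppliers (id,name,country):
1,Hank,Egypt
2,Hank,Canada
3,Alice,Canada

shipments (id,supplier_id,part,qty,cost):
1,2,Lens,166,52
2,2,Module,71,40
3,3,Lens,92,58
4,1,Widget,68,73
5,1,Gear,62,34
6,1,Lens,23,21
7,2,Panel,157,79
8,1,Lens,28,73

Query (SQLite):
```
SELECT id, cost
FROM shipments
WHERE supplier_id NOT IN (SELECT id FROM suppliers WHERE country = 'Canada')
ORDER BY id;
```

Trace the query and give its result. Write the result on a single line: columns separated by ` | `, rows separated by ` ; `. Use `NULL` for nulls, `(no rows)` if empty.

Inner query: suppliers.id where country = 'Canada'.
Outer: keep shipments rows whose supplier_id is not in that set.
Inner query → {2, 3}

4 | 73 ; 5 | 34 ; 6 | 21 ; 8 | 73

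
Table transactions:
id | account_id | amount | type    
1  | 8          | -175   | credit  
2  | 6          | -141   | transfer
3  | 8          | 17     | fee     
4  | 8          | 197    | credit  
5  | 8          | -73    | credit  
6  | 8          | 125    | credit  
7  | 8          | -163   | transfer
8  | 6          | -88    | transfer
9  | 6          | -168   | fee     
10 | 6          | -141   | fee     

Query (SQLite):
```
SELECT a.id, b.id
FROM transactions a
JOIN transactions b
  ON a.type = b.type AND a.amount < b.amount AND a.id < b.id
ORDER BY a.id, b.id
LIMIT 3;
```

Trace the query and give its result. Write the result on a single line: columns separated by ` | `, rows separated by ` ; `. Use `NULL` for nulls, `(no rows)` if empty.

Pairs (a,b) with same type, a.amount < b.amount, a.id < b.id.
type groups: credit:{1,4,5,6} fee:{3,9,10} transfer:{2,7,8}
Ordered by (a.id, b.id); first 3.

1 | 4 ; 1 | 5 ; 1 | 6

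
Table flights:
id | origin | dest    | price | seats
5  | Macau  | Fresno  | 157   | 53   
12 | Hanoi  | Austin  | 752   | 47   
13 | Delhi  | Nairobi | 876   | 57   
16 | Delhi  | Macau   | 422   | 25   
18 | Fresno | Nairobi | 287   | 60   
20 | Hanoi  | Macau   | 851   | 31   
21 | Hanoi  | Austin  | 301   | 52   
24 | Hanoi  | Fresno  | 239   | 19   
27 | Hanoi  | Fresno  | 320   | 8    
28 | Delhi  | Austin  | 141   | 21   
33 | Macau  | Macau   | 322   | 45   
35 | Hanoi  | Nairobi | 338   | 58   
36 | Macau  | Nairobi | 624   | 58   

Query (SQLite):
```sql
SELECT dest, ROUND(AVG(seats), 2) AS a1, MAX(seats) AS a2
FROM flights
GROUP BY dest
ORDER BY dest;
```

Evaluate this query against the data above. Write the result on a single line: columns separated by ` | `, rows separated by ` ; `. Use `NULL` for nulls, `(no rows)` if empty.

Austin | 40 | 52 ; Fresno | 26.67 | 53 ; Macau | 33.67 | 45 ; Nairobi | 58.25 | 60

Group flights by dest.
Per group compute: ROUND(AVG(seats), 2), MAX(seats).
  Austin: ids {12, 21, 28} → ROUND(AVG(seats), 2)=40, MAX(seats)=52
  Fresno: ids {5, 24, 27} → ROUND(AVG(seats), 2)=26.67, MAX(seats)=53
  Macau: ids {16, 20, 33} → ROUND(AVG(seats), 2)=33.67, MAX(seats)=45
  Nairobi: ids {13, 18, 35, 36} → ROUND(AVG(seats), 2)=58.25, MAX(seats)=60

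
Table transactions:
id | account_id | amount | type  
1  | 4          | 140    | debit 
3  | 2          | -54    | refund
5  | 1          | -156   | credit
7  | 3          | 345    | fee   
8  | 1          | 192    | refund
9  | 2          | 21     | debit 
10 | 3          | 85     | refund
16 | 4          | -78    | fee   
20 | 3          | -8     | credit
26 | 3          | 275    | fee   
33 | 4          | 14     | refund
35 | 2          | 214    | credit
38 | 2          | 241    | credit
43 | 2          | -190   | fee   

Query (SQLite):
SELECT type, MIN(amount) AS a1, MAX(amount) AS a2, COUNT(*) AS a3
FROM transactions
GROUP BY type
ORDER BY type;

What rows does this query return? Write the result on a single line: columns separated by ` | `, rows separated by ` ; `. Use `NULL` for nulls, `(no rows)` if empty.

credit | -156 | 241 | 4 ; debit | 21 | 140 | 2 ; fee | -190 | 345 | 4 ; refund | -54 | 192 | 4

Group transactions by type.
Per group compute: MIN(amount), MAX(amount), COUNT(*).
  credit: ids {5, 20, 35, 38} → MIN(amount)=-156, MAX(amount)=241, COUNT(*)=4
  debit: ids {1, 9} → MIN(amount)=21, MAX(amount)=140, COUNT(*)=2
  fee: ids {7, 16, 26, 43} → MIN(amount)=-190, MAX(amount)=345, COUNT(*)=4
  refund: ids {3, 8, 10, 33} → MIN(amount)=-54, MAX(amount)=192, COUNT(*)=4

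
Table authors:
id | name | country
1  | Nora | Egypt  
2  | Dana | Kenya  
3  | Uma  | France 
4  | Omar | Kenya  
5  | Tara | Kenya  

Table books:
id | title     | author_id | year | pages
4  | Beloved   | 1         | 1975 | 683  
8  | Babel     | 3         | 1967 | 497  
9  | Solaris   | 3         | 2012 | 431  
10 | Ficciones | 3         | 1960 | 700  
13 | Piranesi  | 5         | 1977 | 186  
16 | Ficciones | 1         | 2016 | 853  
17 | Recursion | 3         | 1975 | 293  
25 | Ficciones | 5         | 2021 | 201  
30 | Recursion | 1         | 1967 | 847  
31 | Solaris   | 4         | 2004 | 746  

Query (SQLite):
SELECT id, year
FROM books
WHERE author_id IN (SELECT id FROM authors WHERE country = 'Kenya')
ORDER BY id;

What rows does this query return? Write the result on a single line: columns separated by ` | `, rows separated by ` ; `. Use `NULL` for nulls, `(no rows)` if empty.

13 | 1977 ; 25 | 2021 ; 31 | 2004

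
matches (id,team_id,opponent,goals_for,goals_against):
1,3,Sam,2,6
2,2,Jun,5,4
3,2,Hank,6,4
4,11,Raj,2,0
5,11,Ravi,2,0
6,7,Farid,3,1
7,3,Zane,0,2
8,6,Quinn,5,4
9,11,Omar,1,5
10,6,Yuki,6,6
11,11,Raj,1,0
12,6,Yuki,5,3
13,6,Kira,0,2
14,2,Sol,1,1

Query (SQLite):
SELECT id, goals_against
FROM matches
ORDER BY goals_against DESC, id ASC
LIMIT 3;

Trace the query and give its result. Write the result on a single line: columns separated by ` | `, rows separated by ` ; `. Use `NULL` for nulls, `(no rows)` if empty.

1 | 6 ; 10 | 6 ; 9 | 5

Sort by goals_against desc, tiebreak id asc: (6, id=1), (6, id=10), (5, id=9), (4, id=2), (4, id=3), (4, id=8) …. Take first 3.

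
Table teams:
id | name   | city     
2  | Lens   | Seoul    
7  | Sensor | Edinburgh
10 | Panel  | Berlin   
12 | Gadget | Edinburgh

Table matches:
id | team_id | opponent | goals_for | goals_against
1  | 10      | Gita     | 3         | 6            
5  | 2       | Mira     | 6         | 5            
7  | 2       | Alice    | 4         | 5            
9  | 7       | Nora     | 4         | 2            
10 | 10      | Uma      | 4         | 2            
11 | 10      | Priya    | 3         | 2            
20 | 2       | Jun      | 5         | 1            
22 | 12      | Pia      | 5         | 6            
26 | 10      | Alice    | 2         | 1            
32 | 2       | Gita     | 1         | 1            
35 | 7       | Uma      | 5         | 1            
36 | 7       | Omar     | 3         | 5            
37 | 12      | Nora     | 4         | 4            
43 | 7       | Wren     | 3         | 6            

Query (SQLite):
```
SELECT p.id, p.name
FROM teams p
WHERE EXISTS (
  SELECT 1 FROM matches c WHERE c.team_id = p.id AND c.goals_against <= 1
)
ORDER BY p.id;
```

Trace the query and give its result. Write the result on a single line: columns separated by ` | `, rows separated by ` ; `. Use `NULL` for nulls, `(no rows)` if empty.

2 | Lens ; 7 | Sensor ; 10 | Panel

For each teams row, check whether any matches with matching team_id has goals_against <= 1.
Keep rows where that is true.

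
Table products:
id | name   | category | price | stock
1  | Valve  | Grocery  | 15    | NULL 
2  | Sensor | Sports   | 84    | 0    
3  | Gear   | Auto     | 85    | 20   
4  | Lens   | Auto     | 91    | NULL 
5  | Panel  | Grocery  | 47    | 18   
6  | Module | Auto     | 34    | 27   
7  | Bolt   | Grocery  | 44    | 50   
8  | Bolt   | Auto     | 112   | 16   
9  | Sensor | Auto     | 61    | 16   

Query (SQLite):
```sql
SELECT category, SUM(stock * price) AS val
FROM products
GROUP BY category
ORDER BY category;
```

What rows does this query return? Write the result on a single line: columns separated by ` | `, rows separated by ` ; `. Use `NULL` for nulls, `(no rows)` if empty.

Auto | 5386 ; Grocery | 3046 ; Sports | 0

For each row compute stock * price.
Group by category; take SUM of the expression per group.
  Auto: ids {3, 4, 6, 8, 9} → SUM(stock * price)=5386
  Grocery: ids {1, 5, 7} → SUM(stock * price)=3046
  Sports: ids {2} → SUM(stock * price)=0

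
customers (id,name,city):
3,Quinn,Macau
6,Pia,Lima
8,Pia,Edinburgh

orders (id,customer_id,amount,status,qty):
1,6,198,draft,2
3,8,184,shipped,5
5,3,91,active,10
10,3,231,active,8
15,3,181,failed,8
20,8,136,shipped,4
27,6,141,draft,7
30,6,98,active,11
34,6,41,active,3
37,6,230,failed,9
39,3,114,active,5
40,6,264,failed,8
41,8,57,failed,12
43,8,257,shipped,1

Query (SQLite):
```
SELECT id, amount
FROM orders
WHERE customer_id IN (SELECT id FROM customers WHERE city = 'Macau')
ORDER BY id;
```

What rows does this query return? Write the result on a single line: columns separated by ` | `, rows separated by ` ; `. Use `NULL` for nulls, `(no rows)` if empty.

5 | 91 ; 10 | 231 ; 15 | 181 ; 39 | 114

Inner query: customers.id where city = 'Macau'.
Outer: keep orders rows whose customer_id is in that set.
Inner query → {3}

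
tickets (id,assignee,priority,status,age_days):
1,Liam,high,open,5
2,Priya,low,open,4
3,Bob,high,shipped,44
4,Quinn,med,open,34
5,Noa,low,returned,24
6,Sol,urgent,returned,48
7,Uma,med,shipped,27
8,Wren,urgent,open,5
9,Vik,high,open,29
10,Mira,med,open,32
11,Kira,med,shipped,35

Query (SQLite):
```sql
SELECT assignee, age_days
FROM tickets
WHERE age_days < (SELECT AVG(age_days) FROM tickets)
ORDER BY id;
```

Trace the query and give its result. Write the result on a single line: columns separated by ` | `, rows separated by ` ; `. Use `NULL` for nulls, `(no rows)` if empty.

Scalar subquery: AVG(age_days) over all tickets rows = 26.090909 (≈; comparison uses full precision).
Keep rows where age_days < that value.

Liam | 5 ; Priya | 4 ; Noa | 24 ; Wren | 5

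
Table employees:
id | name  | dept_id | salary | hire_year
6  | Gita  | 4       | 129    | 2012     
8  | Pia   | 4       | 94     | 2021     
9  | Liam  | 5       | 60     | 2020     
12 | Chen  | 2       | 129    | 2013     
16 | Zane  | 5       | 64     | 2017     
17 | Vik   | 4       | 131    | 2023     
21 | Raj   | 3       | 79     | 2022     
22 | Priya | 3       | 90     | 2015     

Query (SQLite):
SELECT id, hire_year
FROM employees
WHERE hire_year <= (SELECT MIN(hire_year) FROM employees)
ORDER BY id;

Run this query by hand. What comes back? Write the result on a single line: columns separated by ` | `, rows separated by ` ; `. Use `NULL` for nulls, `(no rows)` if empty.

6 | 2012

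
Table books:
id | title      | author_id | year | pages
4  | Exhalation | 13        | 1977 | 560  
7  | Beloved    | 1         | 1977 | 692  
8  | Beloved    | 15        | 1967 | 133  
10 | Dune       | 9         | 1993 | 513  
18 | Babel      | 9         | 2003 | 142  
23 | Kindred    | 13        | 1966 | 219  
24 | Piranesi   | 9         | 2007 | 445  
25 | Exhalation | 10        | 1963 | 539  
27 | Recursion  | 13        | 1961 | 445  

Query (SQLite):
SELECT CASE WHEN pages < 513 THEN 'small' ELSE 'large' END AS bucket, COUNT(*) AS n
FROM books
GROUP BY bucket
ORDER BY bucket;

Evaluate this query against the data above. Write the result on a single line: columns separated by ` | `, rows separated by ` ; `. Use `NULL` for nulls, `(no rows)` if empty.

Bucket rows by pages < 513 → 'small' else 'large'; count each bucket.

large | 4 ; small | 5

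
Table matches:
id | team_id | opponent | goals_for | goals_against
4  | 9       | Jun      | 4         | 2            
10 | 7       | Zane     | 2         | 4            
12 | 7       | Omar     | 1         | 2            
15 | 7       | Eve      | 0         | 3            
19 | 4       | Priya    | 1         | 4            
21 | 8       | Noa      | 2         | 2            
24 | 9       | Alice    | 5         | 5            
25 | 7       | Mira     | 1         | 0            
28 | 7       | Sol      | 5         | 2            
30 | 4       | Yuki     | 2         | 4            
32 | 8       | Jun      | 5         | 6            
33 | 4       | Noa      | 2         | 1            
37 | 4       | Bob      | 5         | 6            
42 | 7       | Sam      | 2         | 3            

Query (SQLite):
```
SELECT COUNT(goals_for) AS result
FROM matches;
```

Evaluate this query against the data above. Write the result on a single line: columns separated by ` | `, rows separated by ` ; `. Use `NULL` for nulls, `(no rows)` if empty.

14

All goals_for values: [4, 2, 1, 0, 1, 2, 5, 1, 5, 2, 5, 2, 5, 2].
COUNT(goals_for) counts non-NULL values → 14.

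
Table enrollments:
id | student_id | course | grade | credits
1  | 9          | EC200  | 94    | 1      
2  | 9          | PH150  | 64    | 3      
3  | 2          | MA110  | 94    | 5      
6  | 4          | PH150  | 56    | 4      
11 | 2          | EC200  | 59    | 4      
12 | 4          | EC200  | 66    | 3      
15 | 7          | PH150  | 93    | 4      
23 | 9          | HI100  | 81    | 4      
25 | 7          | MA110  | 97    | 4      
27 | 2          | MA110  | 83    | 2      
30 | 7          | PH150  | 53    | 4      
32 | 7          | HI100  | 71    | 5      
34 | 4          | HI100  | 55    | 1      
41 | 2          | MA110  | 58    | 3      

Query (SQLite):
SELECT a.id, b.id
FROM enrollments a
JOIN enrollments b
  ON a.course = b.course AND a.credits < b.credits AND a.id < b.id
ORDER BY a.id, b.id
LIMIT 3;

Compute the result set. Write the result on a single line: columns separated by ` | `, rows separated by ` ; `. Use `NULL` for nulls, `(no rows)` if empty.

Pairs (a,b) with same course, a.credits < b.credits, a.id < b.id.
course groups: EC200:{1,11,12} HI100:{23,32,34} MA110:{3,25,27,41} PH150:{2,6,15,30}
Ordered by (a.id, b.id); first 3.

1 | 11 ; 1 | 12 ; 2 | 6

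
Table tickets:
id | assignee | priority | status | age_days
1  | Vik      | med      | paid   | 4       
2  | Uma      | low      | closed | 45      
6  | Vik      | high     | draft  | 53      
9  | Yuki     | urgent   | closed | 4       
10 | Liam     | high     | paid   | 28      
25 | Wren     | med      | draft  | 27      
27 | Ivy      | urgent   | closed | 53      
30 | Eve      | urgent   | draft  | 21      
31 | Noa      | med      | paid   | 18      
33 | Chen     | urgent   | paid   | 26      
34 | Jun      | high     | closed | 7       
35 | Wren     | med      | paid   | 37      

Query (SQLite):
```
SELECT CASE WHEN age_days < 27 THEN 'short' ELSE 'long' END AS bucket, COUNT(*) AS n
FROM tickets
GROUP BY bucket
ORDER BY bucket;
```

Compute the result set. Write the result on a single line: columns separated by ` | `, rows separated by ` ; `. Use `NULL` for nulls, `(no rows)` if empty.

Bucket rows by age_days < 27 → 'short' else 'long'; count each bucket.

long | 6 ; short | 6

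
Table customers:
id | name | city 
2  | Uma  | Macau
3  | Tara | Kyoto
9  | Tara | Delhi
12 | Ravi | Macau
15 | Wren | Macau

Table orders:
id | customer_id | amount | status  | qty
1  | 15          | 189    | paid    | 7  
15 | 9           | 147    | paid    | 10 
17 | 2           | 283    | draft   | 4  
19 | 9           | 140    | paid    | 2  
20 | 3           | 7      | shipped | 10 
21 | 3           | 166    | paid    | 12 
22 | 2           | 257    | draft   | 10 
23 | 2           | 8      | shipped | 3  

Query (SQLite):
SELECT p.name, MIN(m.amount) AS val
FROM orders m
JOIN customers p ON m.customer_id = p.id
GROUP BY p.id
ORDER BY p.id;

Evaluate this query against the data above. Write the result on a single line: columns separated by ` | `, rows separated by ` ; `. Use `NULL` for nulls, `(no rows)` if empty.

Join each orders row to its customers via customer_id.
Group joined rows by customers.id; compute MIN(m.amount) per group.
  2: ids {17, 22, 23} → MIN(m.amount)=8
  3: ids {20, 21} → MIN(m.amount)=7
  9: ids {15, 19} → MIN(m.amount)=140
  15: ids {1} → MIN(m.amount)=189

Uma | 8 ; Tara | 7 ; Tara | 140 ; Wren | 189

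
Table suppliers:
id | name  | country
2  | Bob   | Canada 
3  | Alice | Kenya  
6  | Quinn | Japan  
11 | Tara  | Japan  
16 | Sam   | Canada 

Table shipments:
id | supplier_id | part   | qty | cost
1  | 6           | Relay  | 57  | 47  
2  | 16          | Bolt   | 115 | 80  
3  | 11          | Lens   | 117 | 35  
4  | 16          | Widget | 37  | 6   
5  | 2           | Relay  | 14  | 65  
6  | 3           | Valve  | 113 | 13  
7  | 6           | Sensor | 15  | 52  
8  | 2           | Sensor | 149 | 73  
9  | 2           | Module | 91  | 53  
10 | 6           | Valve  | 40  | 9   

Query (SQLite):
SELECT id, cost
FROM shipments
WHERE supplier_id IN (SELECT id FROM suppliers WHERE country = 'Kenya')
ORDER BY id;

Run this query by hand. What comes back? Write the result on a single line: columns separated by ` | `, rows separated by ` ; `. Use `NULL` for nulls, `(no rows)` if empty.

Inner query: suppliers.id where country = 'Kenya'.
Outer: keep shipments rows whose supplier_id is in that set.
Inner query → {3}

6 | 13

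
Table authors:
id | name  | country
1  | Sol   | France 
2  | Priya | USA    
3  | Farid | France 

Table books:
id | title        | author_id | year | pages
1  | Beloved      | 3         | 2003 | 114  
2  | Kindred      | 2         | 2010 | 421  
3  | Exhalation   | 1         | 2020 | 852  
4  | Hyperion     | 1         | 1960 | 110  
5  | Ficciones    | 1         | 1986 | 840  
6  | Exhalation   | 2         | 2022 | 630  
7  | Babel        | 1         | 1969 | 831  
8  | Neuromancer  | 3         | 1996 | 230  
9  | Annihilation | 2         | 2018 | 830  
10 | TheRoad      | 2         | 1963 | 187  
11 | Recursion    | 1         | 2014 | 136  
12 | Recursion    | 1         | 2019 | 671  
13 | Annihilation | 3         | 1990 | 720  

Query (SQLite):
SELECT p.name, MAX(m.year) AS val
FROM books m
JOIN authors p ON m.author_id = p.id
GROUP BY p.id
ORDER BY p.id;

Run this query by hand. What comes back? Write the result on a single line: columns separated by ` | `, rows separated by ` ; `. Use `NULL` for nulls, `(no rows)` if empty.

Join each books row to its authors via author_id.
Group joined rows by authors.id; compute MAX(m.year) per group.
  1: ids {3, 4, 5, 7, 11, 12} → MAX(m.year)=2020
  2: ids {2, 6, 9, 10} → MAX(m.year)=2022
  3: ids {1, 8, 13} → MAX(m.year)=2003

Sol | 2020 ; Priya | 2022 ; Farid | 2003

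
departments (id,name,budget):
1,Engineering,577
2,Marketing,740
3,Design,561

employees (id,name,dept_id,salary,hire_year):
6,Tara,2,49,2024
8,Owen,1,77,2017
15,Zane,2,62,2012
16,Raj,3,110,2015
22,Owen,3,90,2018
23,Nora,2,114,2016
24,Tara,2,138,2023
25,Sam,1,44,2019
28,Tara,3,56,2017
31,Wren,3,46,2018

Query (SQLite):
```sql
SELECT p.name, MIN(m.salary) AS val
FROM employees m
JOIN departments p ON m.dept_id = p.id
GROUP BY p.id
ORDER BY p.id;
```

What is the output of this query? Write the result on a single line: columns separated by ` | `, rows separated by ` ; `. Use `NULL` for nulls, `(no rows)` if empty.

Engineering | 44 ; Marketing | 49 ; Design | 46

Join each employees row to its departments via dept_id.
Group joined rows by departments.id; compute MIN(m.salary) per group.
  1: ids {8, 25} → MIN(m.salary)=44
  2: ids {6, 15, 23, 24} → MIN(m.salary)=49
  3: ids {16, 22, 28, 31} → MIN(m.salary)=46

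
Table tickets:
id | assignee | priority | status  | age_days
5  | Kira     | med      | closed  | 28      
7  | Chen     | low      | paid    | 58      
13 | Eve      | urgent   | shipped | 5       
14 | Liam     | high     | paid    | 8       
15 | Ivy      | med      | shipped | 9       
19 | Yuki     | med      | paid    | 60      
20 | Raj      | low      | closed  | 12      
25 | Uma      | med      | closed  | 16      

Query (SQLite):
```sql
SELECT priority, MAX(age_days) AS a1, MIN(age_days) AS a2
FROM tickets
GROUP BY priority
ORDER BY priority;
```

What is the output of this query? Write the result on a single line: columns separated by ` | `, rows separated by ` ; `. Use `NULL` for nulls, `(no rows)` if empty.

high | 8 | 8 ; low | 58 | 12 ; med | 60 | 9 ; urgent | 5 | 5

Group tickets by priority.
Per group compute: MAX(age_days), MIN(age_days).
  high: ids {14} → MAX(age_days)=8, MIN(age_days)=8
  low: ids {7, 20} → MAX(age_days)=58, MIN(age_days)=12
  med: ids {5, 15, 19, 25} → MAX(age_days)=60, MIN(age_days)=9
  urgent: ids {13} → MAX(age_days)=5, MIN(age_days)=5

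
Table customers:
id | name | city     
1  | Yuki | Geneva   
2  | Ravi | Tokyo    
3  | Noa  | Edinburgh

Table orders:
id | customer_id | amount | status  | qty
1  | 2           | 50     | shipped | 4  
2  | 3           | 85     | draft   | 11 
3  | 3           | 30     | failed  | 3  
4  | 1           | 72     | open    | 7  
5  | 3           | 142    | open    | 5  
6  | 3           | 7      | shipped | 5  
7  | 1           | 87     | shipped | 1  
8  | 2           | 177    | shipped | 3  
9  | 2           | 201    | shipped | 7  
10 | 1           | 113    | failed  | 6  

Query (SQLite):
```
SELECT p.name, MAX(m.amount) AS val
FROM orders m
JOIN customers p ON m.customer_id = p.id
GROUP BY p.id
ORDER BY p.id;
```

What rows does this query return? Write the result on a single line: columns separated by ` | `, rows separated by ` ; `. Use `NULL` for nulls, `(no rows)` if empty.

Yuki | 113 ; Ravi | 201 ; Noa | 142

Join each orders row to its customers via customer_id.
Group joined rows by customers.id; compute MAX(m.amount) per group.
  1: ids {4, 7, 10} → MAX(m.amount)=113
  2: ids {1, 8, 9} → MAX(m.amount)=201
  3: ids {2, 3, 5, 6} → MAX(m.amount)=142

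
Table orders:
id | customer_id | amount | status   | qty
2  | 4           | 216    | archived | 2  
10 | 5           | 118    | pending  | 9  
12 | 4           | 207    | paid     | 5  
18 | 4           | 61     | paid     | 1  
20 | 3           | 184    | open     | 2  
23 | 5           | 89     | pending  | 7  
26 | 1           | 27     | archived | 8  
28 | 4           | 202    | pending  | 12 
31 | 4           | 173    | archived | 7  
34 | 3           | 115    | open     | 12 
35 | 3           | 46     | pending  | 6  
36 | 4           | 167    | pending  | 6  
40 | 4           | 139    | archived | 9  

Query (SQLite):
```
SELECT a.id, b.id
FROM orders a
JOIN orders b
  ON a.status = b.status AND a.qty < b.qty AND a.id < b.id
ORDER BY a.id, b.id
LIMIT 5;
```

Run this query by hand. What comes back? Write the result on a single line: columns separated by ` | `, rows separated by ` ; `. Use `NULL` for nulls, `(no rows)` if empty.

2 | 26 ; 2 | 31 ; 2 | 40 ; 10 | 28 ; 20 | 34

Pairs (a,b) with same status, a.qty < b.qty, a.id < b.id.
status groups: archived:{2,26,31,40} open:{20,34} paid:{12,18} pending:{10,23,28,35,36}
Ordered by (a.id, b.id); first 5.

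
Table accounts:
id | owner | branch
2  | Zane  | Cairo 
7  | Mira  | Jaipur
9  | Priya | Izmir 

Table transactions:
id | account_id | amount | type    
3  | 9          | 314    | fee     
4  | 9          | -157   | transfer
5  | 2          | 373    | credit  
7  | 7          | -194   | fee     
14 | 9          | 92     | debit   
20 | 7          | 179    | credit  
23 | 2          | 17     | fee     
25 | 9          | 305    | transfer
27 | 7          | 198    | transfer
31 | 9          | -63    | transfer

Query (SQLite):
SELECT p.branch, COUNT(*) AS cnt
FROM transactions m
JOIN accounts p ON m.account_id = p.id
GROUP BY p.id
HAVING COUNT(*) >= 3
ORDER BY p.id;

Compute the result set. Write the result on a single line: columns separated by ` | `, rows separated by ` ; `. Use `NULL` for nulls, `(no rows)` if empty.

Jaipur | 3 ; Izmir | 5

Join each transactions row to its accounts via account_id.
Group joined rows by accounts.id; compute COUNT(*) per group.
HAVING: keep groups with count ≥ 3.
  2: ids {5, 23} → COUNT(*)=2
  7: ids {7, 20, 27} → COUNT(*)=3
  9: ids {3, 4, 14, 25, 31} → COUNT(*)=5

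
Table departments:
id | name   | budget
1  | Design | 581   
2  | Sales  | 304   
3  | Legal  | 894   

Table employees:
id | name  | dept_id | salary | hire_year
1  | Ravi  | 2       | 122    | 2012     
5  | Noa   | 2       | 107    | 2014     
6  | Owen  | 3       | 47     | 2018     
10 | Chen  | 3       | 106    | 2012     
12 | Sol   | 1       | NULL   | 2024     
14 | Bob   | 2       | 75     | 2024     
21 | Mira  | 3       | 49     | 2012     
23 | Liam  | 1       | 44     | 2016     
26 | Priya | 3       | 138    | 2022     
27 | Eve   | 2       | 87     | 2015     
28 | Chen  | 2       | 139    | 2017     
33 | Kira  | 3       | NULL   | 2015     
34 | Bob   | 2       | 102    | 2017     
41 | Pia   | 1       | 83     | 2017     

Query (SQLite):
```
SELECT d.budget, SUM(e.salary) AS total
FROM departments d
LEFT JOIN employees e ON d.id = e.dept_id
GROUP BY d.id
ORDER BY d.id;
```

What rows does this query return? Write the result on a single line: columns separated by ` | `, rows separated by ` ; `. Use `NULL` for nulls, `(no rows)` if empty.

LEFT JOIN keeps every departments row; unmatched ones get NULL for employees columns.
Group by departments.id and compute SUM(e.salary). SUM over an all-NULL group is NULL.
  1: ids {12, 23, 41} → SUM(e.salary)=127
  2: ids {1, 5, 14, 27, 28, 34} → SUM(e.salary)=632
  3: ids {6, 10, 21, 26, 33} → SUM(e.salary)=340

581 | 127 ; 304 | 632 ; 894 | 340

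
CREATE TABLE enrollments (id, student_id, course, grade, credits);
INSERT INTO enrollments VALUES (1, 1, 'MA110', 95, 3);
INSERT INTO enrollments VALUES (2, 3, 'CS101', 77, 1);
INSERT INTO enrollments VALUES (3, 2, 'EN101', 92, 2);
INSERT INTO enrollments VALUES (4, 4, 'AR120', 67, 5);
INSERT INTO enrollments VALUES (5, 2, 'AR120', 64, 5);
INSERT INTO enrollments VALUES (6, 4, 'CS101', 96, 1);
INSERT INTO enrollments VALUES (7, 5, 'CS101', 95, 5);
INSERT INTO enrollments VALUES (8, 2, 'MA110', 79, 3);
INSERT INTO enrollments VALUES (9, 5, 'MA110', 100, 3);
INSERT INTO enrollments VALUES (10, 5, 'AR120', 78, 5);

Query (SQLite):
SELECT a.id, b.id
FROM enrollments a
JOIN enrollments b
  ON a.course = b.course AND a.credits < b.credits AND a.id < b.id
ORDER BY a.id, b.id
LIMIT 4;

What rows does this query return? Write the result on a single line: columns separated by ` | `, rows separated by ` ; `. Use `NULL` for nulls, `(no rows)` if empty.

Pairs (a,b) with same course, a.credits < b.credits, a.id < b.id.
course groups: AR120:{4,5,10} CS101:{2,6,7} EN101:{3} MA110:{1,8,9}
Ordered by (a.id, b.id); first 4.

2 | 7 ; 6 | 7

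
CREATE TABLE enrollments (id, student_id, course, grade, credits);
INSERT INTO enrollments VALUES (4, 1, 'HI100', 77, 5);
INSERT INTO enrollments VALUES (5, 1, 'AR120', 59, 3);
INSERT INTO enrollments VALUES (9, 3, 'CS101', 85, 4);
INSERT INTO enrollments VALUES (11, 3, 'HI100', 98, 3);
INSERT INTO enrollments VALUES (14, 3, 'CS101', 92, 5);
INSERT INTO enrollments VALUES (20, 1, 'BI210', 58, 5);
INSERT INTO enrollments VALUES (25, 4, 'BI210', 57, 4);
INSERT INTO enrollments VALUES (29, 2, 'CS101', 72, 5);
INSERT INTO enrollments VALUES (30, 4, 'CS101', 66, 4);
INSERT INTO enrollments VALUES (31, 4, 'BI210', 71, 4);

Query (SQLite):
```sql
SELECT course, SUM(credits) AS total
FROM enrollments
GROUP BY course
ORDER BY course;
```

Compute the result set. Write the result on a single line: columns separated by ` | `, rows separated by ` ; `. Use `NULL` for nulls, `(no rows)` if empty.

AR120 | 3 ; BI210 | 13 ; CS101 | 18 ; HI100 | 8

Partition enrollments by course; compute SUM(credits) within each group.
  AR120: ids {5} → SUM(credits)=3
  BI210: ids {20, 25, 31} → SUM(credits)=13
  CS101: ids {9, 14, 29, 30} → SUM(credits)=18
  HI100: ids {4, 11} → SUM(credits)=8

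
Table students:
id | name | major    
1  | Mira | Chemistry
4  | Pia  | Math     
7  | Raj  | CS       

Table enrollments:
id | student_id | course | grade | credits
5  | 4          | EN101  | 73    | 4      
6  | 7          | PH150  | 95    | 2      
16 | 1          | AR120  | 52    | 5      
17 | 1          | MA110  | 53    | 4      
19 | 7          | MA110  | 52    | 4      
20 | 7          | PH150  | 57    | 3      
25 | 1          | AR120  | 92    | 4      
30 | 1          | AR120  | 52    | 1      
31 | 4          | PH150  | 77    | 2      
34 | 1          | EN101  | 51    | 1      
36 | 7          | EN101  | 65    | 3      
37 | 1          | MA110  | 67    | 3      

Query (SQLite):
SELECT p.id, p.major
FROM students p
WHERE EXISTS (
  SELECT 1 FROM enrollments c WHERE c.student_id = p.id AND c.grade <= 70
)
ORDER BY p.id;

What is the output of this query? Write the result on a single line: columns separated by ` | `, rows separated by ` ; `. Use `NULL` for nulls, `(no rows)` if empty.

For each students row, check whether any enrollments with matching student_id has grade <= 70.
Keep rows where that is true.

1 | Chemistry ; 7 | CS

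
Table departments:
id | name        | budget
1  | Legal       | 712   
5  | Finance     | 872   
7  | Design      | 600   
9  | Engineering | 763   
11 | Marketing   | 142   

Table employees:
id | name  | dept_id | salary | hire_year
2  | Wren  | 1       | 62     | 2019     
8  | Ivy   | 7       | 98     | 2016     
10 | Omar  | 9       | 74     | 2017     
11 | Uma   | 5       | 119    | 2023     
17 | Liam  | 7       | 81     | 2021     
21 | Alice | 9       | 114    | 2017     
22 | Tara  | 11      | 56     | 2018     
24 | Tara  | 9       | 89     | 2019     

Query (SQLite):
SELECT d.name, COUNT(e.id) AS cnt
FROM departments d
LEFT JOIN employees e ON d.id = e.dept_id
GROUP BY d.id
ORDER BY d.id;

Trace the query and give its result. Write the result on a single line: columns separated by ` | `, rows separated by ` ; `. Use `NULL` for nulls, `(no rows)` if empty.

LEFT JOIN keeps every departments row; unmatched ones get NULL for employees columns.
Group by departments.id and compute COUNT(e.id). COUNT(col) of an all-NULL group is 0.
  1: ids {2} → COUNT(e.id)=1
  5: ids {11} → COUNT(e.id)=1
  7: ids {8, 17} → COUNT(e.id)=2
  9: ids {10, 21, 24} → COUNT(e.id)=3
  11: ids {22} → COUNT(e.id)=1

Legal | 1 ; Finance | 1 ; Design | 2 ; Engineering | 3 ; Marketing | 1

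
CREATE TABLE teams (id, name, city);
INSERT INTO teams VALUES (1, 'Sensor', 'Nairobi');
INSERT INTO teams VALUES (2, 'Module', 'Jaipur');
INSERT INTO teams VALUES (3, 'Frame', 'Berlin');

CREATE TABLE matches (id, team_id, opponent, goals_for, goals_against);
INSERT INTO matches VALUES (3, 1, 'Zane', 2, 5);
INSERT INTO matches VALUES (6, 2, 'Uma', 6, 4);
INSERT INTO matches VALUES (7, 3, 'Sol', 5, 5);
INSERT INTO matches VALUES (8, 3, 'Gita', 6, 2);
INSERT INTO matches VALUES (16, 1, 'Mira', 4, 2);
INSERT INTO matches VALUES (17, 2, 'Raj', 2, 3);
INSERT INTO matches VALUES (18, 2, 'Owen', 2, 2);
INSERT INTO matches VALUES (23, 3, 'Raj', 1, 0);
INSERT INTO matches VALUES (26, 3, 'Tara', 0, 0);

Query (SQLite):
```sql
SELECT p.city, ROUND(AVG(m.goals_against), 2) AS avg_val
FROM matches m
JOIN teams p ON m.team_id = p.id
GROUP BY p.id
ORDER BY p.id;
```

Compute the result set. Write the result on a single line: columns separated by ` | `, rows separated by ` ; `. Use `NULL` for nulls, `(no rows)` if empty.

Nairobi | 3.5 ; Jaipur | 3 ; Berlin | 1.75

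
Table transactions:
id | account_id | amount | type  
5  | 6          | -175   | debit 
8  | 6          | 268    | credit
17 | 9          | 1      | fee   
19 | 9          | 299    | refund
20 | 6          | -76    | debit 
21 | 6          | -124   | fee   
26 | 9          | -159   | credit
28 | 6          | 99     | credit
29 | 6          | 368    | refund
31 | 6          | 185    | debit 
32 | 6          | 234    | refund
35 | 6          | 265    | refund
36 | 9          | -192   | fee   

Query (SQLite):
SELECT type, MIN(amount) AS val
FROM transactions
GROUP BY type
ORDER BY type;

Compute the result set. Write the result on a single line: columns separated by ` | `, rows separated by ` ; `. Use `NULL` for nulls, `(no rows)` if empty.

credit | -159 ; debit | -175 ; fee | -192 ; refund | 234

Partition transactions by type; compute MIN(amount) within each group.
  credit: ids {8, 26, 28} → MIN(amount)=-159
  debit: ids {5, 20, 31} → MIN(amount)=-175
  fee: ids {17, 21, 36} → MIN(amount)=-192
  refund: ids {19, 29, 32, 35} → MIN(amount)=234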